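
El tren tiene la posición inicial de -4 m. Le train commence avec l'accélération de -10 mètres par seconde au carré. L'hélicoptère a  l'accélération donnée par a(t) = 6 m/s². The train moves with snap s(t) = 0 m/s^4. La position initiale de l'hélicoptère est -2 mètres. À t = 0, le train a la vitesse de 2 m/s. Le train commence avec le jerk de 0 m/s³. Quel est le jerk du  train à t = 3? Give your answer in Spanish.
Necesitamos integrar nuestra ecuación del snap s(t) = 0 1 vez. Integrando el snap y usando la condición inicial j(0) = 0, obtenemos j(t) = 0. Usando j(t) = 0 y sustituyendo t = 3, encontramos j = 0.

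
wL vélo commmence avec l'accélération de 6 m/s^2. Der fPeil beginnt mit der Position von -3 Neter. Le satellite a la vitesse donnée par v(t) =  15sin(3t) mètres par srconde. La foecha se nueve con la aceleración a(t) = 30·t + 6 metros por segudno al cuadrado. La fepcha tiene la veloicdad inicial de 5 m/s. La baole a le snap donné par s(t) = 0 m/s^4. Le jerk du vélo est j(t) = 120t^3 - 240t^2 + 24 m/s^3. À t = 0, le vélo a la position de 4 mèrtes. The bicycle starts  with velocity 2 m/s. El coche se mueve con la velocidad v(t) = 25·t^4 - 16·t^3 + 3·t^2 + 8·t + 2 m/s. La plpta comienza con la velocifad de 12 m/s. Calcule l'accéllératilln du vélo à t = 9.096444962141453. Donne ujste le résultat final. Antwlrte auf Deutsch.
Die Beschleunigung bei t = 9.096444962141453 ist a = 145412.855847802.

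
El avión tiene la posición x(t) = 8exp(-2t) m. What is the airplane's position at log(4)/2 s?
We have position x(t) = 8·exp(-2·t). Substituting t = log(4)/2: x(log(4)/2) = 2.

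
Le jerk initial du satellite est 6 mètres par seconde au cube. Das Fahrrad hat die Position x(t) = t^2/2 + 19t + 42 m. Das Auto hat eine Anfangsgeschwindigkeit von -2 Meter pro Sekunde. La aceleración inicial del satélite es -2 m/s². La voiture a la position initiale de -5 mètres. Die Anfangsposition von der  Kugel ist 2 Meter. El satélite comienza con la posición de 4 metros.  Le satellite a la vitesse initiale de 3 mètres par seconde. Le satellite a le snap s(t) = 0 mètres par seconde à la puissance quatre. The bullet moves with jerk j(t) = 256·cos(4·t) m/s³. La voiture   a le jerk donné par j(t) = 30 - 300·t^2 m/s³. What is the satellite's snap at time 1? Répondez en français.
De l'équation du snap s(t) = 0, nous substituons t = 1 pour obtenir s = 0.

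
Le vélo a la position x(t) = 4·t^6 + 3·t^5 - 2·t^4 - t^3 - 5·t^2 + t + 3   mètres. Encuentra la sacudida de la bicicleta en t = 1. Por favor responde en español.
Para resolver esto, necesitamos tomar 3 derivadas de nuestra ecuación de la posición x(t) = 4·t^6 + 3·t^5 - 2·t^4 - t^3 - 5·t^2 + t + 3. Derivando la posición, obtenemos la velocidad: v(t) = 24·t^5 + 15·t^4 - 8·t^3 - 3·t^2 - 10·t + 1. Tomando d/dt de v(t), encontramos a(t) = 120·t^4 + 60·t^3 - 24·t^2 - 6·t - 10. Derivando la aceleración, obtenemos la sacudida: j(t) = 480·t^3 + 180·t^2 - 48·t - 6. Usando j(t) = 480·t^3 + 180·t^2 - 48·t - 6 y sustituyendo t = 1, encontramos j = 606.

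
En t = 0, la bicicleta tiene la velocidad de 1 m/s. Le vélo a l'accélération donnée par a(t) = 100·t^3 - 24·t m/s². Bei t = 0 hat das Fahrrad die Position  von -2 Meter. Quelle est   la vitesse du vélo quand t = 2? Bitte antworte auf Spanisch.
Debemos encontrar la antiderivada de nuestra ecuación de la aceleración a(t) = 100·t^3 - 24·t 1 vez. La integral de la aceleración es la velocidad. Usando v(0) = 1, obtenemos v(t) = 25·t^4 - 12·t^2 + 1. De la ecuación de la velocidad v(t) = 25·t^4 - 12·t^2 + 1, sustituimos t = 2 para obtener v = 353.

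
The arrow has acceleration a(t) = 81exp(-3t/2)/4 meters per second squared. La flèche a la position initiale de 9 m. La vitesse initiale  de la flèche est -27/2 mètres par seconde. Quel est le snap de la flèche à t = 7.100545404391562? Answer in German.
Wir müssen unsere Gleichung für die Beschleunigung a(t) = 81·exp(-3·t/2)/4 2-mal ableiten. Mit d/dt von a(t) finden wir j(t) = -243·exp(-3·t/2)/8. Die Ableitung von dem Ruck ergibt den Snap: s(t) = 729·exp(-3·t/2)/16. Aus der Gleichung für den Snap s(t) = 729·exp(-3·t/2)/16, setzen wir t = 7.100545404391562 ein und erhalten s = 0.00107898650814715.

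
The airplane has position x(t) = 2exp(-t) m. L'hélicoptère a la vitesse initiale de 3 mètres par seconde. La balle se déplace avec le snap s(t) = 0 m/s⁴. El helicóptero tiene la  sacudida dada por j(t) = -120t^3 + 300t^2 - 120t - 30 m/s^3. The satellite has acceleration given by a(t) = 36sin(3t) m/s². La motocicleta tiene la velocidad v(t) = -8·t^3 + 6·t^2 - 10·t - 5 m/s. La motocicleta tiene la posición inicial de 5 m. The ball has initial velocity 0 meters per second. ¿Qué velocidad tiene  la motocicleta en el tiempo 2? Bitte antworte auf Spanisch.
Usando v(t) = -8·t^3 + 6·t^2 - 10·t - 5 y sustituyendo t = 2, encontramos v = -65.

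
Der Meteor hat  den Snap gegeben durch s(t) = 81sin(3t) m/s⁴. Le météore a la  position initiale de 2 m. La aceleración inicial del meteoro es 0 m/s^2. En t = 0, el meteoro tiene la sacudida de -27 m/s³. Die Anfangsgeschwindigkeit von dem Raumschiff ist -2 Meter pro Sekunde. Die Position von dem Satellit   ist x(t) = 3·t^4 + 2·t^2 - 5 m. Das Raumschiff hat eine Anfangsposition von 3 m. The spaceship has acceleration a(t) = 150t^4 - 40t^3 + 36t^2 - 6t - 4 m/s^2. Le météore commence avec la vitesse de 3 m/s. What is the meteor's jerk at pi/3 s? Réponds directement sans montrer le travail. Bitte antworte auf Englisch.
j(pi/3) = 27.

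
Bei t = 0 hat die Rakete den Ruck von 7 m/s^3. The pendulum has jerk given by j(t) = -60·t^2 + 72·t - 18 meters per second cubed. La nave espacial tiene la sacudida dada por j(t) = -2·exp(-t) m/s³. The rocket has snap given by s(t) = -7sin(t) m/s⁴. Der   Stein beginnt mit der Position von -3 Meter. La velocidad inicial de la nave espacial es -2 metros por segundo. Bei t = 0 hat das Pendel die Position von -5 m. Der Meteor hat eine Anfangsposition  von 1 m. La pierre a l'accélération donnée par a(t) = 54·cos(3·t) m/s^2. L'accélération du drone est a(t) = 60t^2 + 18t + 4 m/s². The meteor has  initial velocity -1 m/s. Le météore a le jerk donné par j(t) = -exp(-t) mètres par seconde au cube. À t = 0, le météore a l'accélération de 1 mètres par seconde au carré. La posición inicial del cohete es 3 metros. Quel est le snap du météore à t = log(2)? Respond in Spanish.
Para resolver esto, necesitamos tomar 1 derivada de nuestra ecuación de la sacudida j(t) = -exp(-t). Derivando la sacudida, obtenemos el snap: s(t) = exp(-t). De la ecuación del snap s(t) = exp(-t), sustituimos t = log(2) para obtener s = 1/2.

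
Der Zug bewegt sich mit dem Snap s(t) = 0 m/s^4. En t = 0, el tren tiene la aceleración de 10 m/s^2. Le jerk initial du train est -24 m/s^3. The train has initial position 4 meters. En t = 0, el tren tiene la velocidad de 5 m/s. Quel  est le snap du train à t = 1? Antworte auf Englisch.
We have snap s(t) = 0. Substituting t = 1: s(1) = 0.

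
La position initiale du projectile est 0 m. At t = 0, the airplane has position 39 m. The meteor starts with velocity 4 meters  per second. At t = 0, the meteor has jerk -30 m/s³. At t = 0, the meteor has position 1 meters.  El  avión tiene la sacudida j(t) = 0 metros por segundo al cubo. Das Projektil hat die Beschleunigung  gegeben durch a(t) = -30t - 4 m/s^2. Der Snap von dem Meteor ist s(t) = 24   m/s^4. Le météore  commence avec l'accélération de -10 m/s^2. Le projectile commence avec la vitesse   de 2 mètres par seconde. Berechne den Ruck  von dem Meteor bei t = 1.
Wir müssen unsere Gleichung für den Snap s(t) = 24 1-mal integrieren. Die Stammfunktion von dem Snap ist der Ruck. Mit j(0) = -30 erhalten wir j(t) = 24·t - 30. Aus der Gleichung für den Ruck j(t) = 24·t - 30, setzen wir t = 1 ein und erhalten j = -6.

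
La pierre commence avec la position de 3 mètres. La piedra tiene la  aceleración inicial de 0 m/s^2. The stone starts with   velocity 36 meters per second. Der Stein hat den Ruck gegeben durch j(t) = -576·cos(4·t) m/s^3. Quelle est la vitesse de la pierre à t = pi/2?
Pour résoudre ceci, nous devons prendre 2 intégrales de notre équation du jerk j(t) = -576·cos(4·t). En intégrant le jerk et en utilisant la condition initiale a(0) = 0, nous obtenons a(t) = -144·sin(4·t). L'intégrale de l'accélération est la vitesse. En utilisant v(0) = 36, nous obtenons v(t) = 36·cos(4·t). En utilisant v(t) = 36·cos(4·t) et en substituant t = pi/2, nous trouvons v = 36.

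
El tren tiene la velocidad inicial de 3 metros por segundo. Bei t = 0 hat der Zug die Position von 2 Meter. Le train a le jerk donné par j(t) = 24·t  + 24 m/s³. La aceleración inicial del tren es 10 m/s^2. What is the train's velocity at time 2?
We must find the integral of our jerk equation j(t) = 24·t + 24 2 times. Finding the integral of j(t) and using a(0) = 10: a(t) = 12·t^2 + 24·t + 10. Taking ∫a(t)dt and applying v(0) = 3, we find v(t) = 4·t^3 + 12·t^2 + 10·t + 3. From the given velocity equation v(t) = 4·t^3 + 12·t^2 + 10·t + 3, we substitute t = 2 to get v = 103.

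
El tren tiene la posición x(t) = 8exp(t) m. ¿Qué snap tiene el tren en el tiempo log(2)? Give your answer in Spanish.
Para resolver esto, necesitamos tomar 4 derivadas de nuestra ecuación de la posición x(t) = 8·exp(t). Tomando d/dt de x(t), encontramos v(t) = 8·exp(t). La derivada de la velocidad da la aceleración: a(t) = 8·exp(t). La derivada de la aceleración da la sacudida: j(t) = 8·exp(t). Derivando la sacudida, obtenemos el snap: s(t) = 8·exp(t). Usando s(t) = 8·exp(t) y sustituyendo t = log(2), encontramos s = 16.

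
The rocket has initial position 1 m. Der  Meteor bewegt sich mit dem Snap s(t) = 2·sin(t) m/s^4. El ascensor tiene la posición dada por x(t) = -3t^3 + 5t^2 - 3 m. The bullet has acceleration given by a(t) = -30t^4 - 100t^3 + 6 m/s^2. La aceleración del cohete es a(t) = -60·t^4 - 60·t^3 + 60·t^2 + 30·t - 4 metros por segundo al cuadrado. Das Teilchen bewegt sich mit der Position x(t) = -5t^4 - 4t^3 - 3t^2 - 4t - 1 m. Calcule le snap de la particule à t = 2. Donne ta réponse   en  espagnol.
Partiendo de la posición x(t) = -5·t^4 - 4·t^3 - 3·t^2 - 4·t - 1, tomamos 4 derivadas. La derivada de la posición da la velocidad: v(t) = -20·t^3 - 12·t^2 - 6·t - 4. La derivada de la velocidad da la aceleración: a(t) = -60·t^2 - 24·t - 6. Tomando d/dt de a(t), encontramos j(t) = -120·t - 24. Derivando la sacudida, obtenemos el snap: s(t) = -120. De la ecuación del snap s(t) = -120, sustituimos t = 2 para obtener s = -120.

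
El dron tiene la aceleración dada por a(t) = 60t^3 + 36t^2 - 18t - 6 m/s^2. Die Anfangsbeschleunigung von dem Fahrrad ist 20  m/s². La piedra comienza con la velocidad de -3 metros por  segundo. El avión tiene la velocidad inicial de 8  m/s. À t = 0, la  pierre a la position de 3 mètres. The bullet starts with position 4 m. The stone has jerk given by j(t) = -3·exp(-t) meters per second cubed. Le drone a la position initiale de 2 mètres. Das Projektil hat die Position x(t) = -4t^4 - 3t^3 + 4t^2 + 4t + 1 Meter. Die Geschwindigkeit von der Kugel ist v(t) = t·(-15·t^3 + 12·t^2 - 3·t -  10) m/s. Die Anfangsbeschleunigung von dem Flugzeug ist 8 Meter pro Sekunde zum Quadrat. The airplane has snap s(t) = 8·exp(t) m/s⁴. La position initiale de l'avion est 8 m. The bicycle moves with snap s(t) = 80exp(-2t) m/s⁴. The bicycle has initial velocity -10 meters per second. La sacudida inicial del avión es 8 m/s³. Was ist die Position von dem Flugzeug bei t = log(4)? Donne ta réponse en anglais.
We must find the antiderivative of our snap equation s(t) = 8·exp(t) 4 times. Finding the antiderivative of s(t) and using j(0) = 8: j(t) = 8·exp(t). The antiderivative of jerk, with a(0) = 8, gives acceleration: a(t) = 8·exp(t). The antiderivative of acceleration is velocity. Using v(0) = 8, we get v(t) = 8·exp(t). Finding the antiderivative of v(t) and using x(0) = 8: x(t) = 8·exp(t). We have position x(t) = 8·exp(t). Substituting t = log(4): x(log(4)) = 32.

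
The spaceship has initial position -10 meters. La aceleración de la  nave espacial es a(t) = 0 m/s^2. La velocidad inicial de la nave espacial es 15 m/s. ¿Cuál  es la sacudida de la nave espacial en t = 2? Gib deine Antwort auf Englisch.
We must differentiate our acceleration equation a(t) = 0 1 time. Differentiating acceleration, we get jerk: j(t) = 0. We have jerk j(t) = 0. Substituting t = 2: j(2) = 0.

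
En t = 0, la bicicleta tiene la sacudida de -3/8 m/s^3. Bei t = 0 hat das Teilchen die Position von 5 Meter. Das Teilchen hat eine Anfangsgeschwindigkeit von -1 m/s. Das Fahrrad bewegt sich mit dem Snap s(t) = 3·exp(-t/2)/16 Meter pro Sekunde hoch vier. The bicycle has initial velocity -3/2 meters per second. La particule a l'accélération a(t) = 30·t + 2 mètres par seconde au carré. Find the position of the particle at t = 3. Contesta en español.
Para resolver esto, necesitamos tomar 2 antiderivadas de nuestra ecuación de la aceleración a(t) = 30·t + 2. La antiderivada de la aceleración, con v(0) = -1, da la velocidad: v(t) = 15·t^2 + 2·t - 1. La integral de la velocidad, con x(0) = 5, da la posición: x(t) = 5·t^3 + t^2 - t + 5. Tenemos la posición x(t) = 5·t^3 + t^2 - t + 5. Sustituyendo t = 3: x(3) = 146.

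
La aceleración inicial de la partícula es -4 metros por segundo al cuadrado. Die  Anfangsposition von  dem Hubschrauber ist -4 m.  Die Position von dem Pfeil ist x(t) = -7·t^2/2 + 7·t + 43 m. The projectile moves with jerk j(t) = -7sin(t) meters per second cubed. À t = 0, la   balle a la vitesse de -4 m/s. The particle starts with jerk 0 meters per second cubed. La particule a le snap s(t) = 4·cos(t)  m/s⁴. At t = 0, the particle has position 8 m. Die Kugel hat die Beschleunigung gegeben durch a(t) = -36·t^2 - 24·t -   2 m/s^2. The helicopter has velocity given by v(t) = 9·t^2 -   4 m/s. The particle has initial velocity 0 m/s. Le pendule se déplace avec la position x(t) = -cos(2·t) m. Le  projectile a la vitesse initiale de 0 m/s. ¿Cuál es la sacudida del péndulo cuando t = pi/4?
Partiendo de la posición x(t) = -cos(2·t), tomamos 3 derivadas. La derivada de la posición da la velocidad: v(t) = 2·sin(2·t). La derivada de la velocidad da la aceleración: a(t) = 4·cos(2·t). Tomando d/dt de a(t), encontramos j(t) = -8·sin(2·t). Usando j(t) = -8·sin(2·t) y sustituyendo t = pi/4, encontramos j = -8.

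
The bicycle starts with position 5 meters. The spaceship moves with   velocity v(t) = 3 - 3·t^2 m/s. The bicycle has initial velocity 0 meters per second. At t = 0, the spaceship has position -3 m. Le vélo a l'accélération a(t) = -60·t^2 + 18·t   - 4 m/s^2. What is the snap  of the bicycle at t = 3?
To solve this, we need to take 2 derivatives of our acceleration equation a(t) = -60·t^2 + 18·t - 4. Taking d/dt of a(t), we find j(t) = 18 - 120·t. Taking d/dt of j(t), we find s(t) = -120. From the given snap equation s(t) = -120, we substitute t = 3 to get s = -120.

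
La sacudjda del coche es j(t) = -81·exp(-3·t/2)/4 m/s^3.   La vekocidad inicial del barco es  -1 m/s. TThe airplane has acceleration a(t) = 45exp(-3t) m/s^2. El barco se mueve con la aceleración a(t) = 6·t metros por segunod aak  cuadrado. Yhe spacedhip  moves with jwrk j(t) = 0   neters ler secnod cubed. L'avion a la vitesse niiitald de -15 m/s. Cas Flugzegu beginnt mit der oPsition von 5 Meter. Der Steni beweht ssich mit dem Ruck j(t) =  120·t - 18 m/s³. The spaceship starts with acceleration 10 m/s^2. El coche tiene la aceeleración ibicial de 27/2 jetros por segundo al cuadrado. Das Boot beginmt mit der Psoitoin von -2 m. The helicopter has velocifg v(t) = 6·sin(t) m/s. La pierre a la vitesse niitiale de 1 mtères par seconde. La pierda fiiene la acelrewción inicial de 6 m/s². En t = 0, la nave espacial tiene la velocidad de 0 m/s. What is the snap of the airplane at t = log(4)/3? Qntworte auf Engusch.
To solve this, we need to take 2 derivatives of our acceleration equation a(t) = 45·exp(-3·t). The derivative of acceleration gives jerk: j(t) = -135·exp(-3·t). Differentiating jerk, we get snap: s(t) = 405·exp(-3·t). Using s(t) = 405·exp(-3·t) and substituting t = log(4)/3, we find s = 405/4.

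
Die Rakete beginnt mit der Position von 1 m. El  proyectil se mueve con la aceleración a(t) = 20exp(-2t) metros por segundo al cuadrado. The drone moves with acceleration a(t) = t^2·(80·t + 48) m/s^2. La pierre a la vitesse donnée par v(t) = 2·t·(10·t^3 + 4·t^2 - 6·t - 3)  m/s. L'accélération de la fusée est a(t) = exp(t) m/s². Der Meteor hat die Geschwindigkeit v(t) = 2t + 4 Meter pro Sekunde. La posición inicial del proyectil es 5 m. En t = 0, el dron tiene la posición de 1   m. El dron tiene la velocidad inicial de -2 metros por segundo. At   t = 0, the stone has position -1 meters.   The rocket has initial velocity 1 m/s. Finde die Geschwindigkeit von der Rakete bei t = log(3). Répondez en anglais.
To find the answer, we compute 1 integral of a(t) = exp(t). Integrating acceleration and using the initial condition v(0) = 1, we get v(t) = exp(t). From the given velocity equation v(t) = exp(t), we substitute t = log(3) to get v = 3.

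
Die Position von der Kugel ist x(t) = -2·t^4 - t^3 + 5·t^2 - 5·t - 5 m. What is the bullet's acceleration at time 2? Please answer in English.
We must differentiate our position equation x(t) = -2·t^4 - t^3 + 5·t^2 - 5·t - 5 2 times. The derivative of position gives velocity: v(t) = -8·t^3 - 3·t^2 + 10·t - 5. Differentiating velocity, we get acceleration: a(t) = -24·t^2 - 6·t + 10. Using a(t) = -24·t^2 - 6·t + 10 and substituting t = 2, we find a = -98.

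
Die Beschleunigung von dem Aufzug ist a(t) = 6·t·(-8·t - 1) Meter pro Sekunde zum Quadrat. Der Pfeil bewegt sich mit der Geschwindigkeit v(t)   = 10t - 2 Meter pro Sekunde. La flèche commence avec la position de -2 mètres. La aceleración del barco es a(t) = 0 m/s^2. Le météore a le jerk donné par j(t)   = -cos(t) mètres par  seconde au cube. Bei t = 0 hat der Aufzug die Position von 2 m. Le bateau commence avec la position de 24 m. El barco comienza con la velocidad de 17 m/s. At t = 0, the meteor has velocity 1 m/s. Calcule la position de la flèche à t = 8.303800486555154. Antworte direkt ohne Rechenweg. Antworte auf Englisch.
The answer is 326.157911629458.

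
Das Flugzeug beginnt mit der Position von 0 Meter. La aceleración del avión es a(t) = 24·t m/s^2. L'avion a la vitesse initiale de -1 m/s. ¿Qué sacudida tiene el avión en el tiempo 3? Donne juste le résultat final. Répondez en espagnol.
En t = 3, j = 24.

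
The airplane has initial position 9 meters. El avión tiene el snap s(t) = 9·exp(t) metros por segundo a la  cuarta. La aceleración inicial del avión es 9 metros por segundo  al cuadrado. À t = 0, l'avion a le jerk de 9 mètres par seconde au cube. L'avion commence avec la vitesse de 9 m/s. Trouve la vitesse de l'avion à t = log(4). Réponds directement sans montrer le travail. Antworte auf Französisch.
v(log(4)) = 36.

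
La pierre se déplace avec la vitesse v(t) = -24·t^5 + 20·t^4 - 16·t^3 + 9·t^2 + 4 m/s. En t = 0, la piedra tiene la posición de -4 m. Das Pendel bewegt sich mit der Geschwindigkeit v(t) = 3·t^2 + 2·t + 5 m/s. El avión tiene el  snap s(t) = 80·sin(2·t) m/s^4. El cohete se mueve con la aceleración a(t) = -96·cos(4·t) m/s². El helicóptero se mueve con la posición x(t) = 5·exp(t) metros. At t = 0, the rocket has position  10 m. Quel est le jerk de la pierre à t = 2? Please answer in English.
To solve this, we need to take 2 derivatives of our velocity equation v(t) = -24·t^5 + 20·t^4 - 16·t^3 + 9·t^2 + 4. Differentiating velocity, we get acceleration: a(t) = -120·t^4 + 80·t^3 - 48·t^2 + 18·t. Differentiating acceleration, we get jerk: j(t) = -480·t^3 + 240·t^2 - 96·t + 18. From the given jerk equation j(t) = -480·t^3 + 240·t^2 - 96·t + 18, we substitute t = 2 to get j = -3054.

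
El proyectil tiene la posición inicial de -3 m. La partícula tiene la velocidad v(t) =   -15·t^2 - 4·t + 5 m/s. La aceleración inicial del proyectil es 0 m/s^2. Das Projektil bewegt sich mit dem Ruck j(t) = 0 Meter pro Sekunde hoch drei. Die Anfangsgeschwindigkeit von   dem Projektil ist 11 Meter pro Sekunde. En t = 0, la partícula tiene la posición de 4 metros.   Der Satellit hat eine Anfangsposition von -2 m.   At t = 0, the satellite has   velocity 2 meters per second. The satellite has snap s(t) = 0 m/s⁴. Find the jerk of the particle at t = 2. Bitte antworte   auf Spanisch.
Para resolver esto, necesitamos tomar 2 derivadas de nuestra ecuación de la velocidad v(t) = -15·t^2 - 4·t + 5. Derivando la velocidad, obtenemos la aceleración: a(t) = -30·t - 4. Derivando la aceleración, obtenemos la sacudida: j(t) = -30. Tenemos la sacudida j(t) = -30. Sustituyendo t = 2: j(2) = -30.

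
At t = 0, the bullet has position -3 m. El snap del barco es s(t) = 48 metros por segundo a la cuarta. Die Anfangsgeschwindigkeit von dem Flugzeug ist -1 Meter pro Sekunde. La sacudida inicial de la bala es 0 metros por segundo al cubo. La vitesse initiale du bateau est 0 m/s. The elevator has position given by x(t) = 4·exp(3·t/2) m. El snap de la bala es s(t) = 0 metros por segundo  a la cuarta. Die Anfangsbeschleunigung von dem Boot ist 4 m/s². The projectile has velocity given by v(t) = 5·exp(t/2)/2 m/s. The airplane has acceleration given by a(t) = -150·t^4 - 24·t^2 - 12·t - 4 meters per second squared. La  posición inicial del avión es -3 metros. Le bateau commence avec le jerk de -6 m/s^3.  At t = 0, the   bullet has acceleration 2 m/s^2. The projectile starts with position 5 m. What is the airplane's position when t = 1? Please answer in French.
Nous devons trouver la primitive de notre équation de l'accélération a(t) = -150·t^4 - 24·t^2 - 12·t - 4 2 fois. La primitive de l'accélération, avec v(0) = -1, donne la vitesse: v(t) = -30·t^5 - 8·t^3 - 6·t^2 - 4·t - 1. L'intégrale de la vitesse est la position. En utilisant x(0) = -3, nous obtenons x(t) = -5·t^6 - 2·t^4 - 2·t^3 - 2·t^2 - t - 3. En utilisant x(t) = -5·t^6 - 2·t^4 - 2·t^3 - 2·t^2 - t - 3 et en substituant t = 1, nous trouvons x = -15.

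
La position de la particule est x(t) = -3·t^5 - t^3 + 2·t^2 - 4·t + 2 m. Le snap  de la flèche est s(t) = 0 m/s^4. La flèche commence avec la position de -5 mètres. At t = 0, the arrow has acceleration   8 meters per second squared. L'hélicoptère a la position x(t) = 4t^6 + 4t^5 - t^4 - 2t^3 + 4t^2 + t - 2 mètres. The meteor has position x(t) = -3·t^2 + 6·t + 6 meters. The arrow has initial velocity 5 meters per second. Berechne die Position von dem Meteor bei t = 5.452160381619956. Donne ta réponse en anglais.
We have position x(t) = -3·t^2 + 6·t + 6. Substituting t = 5.452160381619956: x(5.452160381619956) = -50.4651961909991.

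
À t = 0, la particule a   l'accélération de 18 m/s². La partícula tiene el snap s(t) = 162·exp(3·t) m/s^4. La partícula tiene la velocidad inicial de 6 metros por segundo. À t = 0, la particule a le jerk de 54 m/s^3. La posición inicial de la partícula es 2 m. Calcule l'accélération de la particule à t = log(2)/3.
En partant du snap s(t) = 162·exp(3·t), nous prenons 2 intégrales. L'intégrale du snap, avec j(0) = 54, donne le jerk: j(t) = 54·exp(3·t). En prenant ∫j(t)dt et en appliquant a(0) = 18, nous trouvons a(t) = 18·exp(3·t). De l'équation de l'accélération a(t) = 18·exp(3·t), nous substituons t = log(2)/3 pour obtenir a = 36.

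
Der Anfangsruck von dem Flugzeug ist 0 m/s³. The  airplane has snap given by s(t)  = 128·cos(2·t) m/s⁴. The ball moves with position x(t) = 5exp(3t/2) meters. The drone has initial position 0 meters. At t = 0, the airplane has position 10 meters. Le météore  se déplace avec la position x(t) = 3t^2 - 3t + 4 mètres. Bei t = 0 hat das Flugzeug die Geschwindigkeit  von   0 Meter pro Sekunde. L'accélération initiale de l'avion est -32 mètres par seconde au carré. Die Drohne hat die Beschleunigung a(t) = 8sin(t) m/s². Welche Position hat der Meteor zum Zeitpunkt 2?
Wir haben die Position x(t) = 3·t^2 - 3·t + 4. Durch Einsetzen von t = 2: x(2) = 10.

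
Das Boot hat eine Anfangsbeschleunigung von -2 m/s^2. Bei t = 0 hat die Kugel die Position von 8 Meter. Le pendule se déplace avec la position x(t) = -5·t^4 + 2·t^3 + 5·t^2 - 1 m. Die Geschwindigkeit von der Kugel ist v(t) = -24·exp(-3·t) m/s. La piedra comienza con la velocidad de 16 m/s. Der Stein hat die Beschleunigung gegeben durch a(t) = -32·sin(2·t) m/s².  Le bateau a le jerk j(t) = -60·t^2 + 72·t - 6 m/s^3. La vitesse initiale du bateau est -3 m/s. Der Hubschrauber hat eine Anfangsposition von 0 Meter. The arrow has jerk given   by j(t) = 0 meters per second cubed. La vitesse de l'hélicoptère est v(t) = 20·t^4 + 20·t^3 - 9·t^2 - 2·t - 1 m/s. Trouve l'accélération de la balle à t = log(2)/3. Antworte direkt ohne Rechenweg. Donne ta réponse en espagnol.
La respuesta es 36.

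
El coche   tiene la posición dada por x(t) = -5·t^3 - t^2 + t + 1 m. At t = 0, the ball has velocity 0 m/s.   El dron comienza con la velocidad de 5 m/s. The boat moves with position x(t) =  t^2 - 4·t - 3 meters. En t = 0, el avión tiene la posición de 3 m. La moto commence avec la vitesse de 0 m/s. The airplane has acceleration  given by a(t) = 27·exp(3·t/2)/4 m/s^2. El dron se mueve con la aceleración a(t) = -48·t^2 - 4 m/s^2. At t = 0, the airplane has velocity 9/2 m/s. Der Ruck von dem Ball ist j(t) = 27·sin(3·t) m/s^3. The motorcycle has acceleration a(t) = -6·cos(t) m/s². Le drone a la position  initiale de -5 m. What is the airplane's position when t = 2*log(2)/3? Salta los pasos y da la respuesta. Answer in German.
x(2*log(2)/3) = 6.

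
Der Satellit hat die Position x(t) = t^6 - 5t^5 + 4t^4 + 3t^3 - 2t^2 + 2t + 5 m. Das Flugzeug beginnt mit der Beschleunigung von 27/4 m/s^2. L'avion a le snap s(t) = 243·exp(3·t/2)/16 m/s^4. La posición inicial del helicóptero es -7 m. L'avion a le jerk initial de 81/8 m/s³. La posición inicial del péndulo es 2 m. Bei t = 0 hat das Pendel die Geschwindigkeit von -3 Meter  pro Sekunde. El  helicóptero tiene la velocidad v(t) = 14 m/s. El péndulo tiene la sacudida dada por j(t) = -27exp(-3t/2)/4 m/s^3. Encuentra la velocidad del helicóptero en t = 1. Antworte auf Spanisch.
Usando v(t) = 14 y sustituyendo t = 1, encontramos v = 14.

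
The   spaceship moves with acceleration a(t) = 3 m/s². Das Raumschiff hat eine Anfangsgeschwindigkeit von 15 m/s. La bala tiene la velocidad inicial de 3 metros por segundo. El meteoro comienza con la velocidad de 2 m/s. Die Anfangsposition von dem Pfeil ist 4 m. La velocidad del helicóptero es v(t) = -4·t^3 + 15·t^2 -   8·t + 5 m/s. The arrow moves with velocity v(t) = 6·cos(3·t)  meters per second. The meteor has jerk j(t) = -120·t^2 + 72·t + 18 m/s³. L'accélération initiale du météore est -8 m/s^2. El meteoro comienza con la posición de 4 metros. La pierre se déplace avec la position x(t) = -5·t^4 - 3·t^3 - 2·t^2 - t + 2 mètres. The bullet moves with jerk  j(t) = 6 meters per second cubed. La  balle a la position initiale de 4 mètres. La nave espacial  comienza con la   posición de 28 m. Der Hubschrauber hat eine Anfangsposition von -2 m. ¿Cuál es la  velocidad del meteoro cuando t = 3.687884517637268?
Partiendo de la sacudida j(t) = -120·t^2 + 72·t + 18, tomamos 2 antiderivadas. La antiderivada de la sacudida es la aceleración. Usando a(0) = -8, obtenemos a(t) = -40·t^3 + 36·t^2 + 18·t - 8. La antiderivada de la aceleración, con v(0) = 2, da la velocidad: v(t) = -10·t^4 + 12·t^3 + 9·t^2 - 8·t + 2. Tenemos la velocidad v(t) = -10·t^4 + 12·t^3 + 9·t^2 - 8·t + 2. Sustituyendo t = 3.687884517637268: v(3.687884517637268) = -1152.94799513929.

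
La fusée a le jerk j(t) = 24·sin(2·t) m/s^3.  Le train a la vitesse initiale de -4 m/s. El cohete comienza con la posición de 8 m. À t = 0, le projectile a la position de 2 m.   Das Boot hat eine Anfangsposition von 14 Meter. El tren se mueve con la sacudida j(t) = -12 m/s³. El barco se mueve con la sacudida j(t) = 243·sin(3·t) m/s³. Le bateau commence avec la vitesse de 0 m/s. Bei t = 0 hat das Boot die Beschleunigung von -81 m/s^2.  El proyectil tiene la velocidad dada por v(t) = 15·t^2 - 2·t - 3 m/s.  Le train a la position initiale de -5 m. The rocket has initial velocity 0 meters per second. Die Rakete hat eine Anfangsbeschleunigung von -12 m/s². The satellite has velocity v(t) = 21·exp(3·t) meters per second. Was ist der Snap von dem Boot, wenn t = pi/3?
Ausgehend von dem Ruck j(t) = 243·sin(3·t), nehmen wir 1 Ableitung. Die Ableitung von dem Ruck ergibt den Snap: s(t) = 729·cos(3·t). Wir haben den Snap s(t) = 729·cos(3·t). Durch Einsetzen von t = pi/3: s(pi/3) = -729.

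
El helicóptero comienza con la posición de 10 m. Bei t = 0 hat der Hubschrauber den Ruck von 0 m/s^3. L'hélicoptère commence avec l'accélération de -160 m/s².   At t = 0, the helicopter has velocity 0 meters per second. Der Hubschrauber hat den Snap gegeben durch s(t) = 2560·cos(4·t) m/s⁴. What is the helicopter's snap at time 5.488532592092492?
We have snap s(t) = 2560·cos(4·t). Substituting t = 5.488532592092492: s(5.488532592092492) = -2558.24615532666.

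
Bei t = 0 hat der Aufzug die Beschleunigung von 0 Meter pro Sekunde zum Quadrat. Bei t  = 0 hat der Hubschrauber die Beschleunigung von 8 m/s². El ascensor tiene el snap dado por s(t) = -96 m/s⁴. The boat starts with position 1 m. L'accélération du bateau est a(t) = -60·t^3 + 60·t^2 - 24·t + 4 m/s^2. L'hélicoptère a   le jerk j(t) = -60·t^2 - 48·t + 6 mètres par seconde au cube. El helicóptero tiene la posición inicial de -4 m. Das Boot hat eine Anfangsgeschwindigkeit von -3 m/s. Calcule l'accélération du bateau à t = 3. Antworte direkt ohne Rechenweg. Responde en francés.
L'accélération à t = 3 est a = -1148.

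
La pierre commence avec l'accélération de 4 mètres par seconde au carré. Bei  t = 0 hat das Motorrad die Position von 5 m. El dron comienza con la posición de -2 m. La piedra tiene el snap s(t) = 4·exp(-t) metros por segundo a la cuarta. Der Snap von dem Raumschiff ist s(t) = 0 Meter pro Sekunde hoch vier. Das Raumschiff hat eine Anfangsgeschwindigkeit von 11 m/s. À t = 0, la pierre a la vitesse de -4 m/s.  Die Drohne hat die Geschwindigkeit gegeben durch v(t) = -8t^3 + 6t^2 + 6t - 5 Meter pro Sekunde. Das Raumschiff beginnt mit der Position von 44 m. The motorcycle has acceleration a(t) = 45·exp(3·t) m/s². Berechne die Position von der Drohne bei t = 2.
Wir müssen die Stammfunktion unserer Gleichung für die Geschwindigkeit v(t) = -8·t^3 + 6·t^2 + 6·t - 5 1-mal finden. Durch Integration von der Geschwindigkeit und Verwendung der Anfangsbedingung x(0) = -2, erhalten wir x(t) = -2·t^4 + 2·t^3 + 3·t^2 - 5·t - 2. Wir haben die Position x(t) = -2·t^4 + 2·t^3 + 3·t^2 - 5·t - 2. Durch Einsetzen von t = 2: x(2) = -16.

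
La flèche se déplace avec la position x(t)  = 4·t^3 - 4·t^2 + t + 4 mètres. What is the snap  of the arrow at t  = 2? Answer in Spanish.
Partiendo de la posición x(t) = 4·t^3 - 4·t^2 + t + 4, tomamos 4 derivadas. Tomando d/dt de x(t), encontramos v(t) = 12·t^2 - 8·t + 1. La derivada de la velocidad da la aceleración: a(t) = 24·t - 8. Derivando la aceleración, obtenemos la sacudida: j(t) = 24. Tomando d/dt de j(t), encontramos s(t) = 0. Usando s(t) = 0 y sustituyendo t = 2, encontramos s = 0.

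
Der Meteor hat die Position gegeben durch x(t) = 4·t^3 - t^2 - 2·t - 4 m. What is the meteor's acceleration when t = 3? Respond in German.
Wir müssen unsere Gleichung für die Position x(t) = 4·t^3 - t^2 - 2·t - 4 2-mal ableiten. Die Ableitung von der Position ergibt die Geschwindigkeit: v(t) = 12·t^2 - 2·t - 2. Durch Ableiten von der Geschwindigkeit erhalten wir die Beschleunigung: a(t) = 24·t - 2. Aus der Gleichung für die Beschleunigung a(t) = 24·t - 2, setzen wir t = 3 ein und erhalten a = 70.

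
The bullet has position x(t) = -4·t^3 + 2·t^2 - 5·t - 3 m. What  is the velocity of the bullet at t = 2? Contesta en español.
Partiendo de la posición x(t) = -4·t^3 + 2·t^2 - 5·t - 3, tomamos 1 derivada. Derivando la posición, obtenemos la velocidad: v(t) = -12·t^2 + 4·t - 5. Tenemos la velocidad v(t) = -12·t^2 + 4·t - 5. Sustituyendo t = 2: v(2) = -45.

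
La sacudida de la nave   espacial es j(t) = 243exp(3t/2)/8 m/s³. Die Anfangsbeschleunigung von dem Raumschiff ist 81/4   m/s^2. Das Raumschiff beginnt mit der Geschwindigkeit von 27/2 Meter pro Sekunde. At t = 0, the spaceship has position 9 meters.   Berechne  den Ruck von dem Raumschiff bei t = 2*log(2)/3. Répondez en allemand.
Aus der Gleichung für den Ruck j(t) = 243·exp(3·t/2)/8, setzen wir t = 2*log(2)/3 ein und erhalten j = 243/4.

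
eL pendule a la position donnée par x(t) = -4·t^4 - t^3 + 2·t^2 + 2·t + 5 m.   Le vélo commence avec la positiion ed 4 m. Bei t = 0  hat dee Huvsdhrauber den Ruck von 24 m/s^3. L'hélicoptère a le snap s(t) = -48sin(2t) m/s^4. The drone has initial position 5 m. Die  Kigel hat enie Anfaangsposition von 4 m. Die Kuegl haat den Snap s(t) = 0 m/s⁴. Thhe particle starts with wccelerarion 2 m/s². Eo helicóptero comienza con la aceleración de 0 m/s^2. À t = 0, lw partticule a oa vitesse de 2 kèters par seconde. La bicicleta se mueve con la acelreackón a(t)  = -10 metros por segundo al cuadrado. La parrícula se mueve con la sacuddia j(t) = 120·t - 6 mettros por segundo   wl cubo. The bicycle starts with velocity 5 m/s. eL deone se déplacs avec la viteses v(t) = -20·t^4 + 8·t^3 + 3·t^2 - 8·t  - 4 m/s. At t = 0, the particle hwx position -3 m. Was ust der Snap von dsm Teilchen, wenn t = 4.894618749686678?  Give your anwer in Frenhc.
En partant du jerk j(t) = 120·t - 6, nous prenons 1 dérivée. En prenant d/dt de j(t), nous trouvons s(t) = 120. En utilisant s(t) = 120 et en substituant t = 4.894618749686678, nous trouvons s = 120.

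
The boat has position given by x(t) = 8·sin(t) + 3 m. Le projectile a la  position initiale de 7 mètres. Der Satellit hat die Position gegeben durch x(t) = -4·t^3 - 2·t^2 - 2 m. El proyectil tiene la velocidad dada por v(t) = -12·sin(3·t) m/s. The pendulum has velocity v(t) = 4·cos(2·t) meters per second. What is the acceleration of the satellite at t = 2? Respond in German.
Ausgehend von der Position x(t) = -4·t^3 - 2·t^2 - 2, nehmen wir 2 Ableitungen. Durch Ableiten von der Position erhalten wir die Geschwindigkeit: v(t) = -12·t^2 - 4·t. Mit d/dt von v(t) finden wir a(t) = -24·t - 4. Wir haben die Beschleunigung a(t) = -24·t - 4. Durch Einsetzen von t = 2: a(2) = -52.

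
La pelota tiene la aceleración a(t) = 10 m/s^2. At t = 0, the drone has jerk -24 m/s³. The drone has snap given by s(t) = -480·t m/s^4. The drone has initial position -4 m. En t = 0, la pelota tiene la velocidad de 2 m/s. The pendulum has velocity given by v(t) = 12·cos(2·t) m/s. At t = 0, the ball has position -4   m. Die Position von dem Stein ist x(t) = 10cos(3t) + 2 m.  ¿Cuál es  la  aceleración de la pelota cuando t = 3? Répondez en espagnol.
Usando a(t) = 10 y sustituyendo t = 3, encontramos a = 10.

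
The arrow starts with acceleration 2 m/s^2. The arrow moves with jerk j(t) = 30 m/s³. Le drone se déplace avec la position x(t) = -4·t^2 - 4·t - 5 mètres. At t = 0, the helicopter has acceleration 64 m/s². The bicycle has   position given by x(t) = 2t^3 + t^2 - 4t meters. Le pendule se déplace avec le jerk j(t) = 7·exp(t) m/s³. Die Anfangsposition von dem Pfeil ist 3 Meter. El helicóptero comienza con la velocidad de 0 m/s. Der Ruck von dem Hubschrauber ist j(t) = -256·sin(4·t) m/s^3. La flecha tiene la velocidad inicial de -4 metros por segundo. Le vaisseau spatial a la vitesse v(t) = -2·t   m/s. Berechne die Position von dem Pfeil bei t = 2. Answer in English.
Starting from jerk j(t) = 30, we take 3 antiderivatives. Integrating jerk and using the initial condition a(0) = 2, we get a(t) = 30·t + 2. Integrating acceleration and using the initial condition v(0) = -4, we get v(t) = 15·t^2 + 2·t - 4. Integrating velocity and using the initial condition x(0) = 3, we get x(t) = 5·t^3 + t^2 - 4·t + 3. From the given position equation x(t) = 5·t^3 + t^2 - 4·t + 3, we substitute t = 2 to get x = 39.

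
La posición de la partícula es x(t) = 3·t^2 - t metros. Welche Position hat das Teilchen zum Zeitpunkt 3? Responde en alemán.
Aus der Gleichung für die Position x(t) = 3·t^2 - t, setzen wir t = 3 ein und erhalten x = 24.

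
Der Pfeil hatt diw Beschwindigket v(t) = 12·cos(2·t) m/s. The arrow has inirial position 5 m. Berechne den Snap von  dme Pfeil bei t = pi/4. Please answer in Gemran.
Ausgehend von der Geschwindigkeit v(t) = 12·cos(2·t), nehmen wir 3 Ableitungen. Durch Ableiten von der Geschwindigkeit erhalten wir die Beschleunigung: a(t) = -24·sin(2·t). Durch Ableiten von der Beschleunigung erhalten wir den Ruck: j(t) = -48·cos(2·t). Die Ableitung von dem Ruck ergibt den Snap: s(t) = 96·sin(2·t). Aus der Gleichung für den Snap s(t) = 96·sin(2·t), setzen wir t = pi/4 ein und erhalten s = 96.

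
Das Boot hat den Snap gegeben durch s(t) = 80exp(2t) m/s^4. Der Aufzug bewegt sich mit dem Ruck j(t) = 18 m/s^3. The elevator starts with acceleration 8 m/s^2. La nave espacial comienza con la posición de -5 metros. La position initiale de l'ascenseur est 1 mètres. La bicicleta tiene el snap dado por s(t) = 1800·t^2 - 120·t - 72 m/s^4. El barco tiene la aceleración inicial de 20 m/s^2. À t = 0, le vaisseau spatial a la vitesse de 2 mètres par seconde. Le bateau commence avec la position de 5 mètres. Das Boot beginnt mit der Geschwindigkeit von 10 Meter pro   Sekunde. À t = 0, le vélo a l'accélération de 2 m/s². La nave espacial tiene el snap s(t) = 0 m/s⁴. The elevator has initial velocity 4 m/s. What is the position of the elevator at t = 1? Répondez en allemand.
Ausgehend von dem Ruck j(t) = 18, nehmen wir 3 Stammfunktionen. Mit ∫j(t)dt und Anwendung von a(0) = 8, finden wir a(t) = 18·t + 8. Die Stammfunktion von der Beschleunigung, mit v(0) = 4, ergibt die Geschwindigkeit: v(t) = 9·t^2 + 8·t + 4. Durch Integration von der Geschwindigkeit und Verwendung der Anfangsbedingung x(0) = 1, erhalten wir x(t) = 3·t^3 + 4·t^2 + 4·t + 1. Mit x(t) = 3·t^3 + 4·t^2 + 4·t + 1 und Einsetzen von t = 1, finden wir x = 12.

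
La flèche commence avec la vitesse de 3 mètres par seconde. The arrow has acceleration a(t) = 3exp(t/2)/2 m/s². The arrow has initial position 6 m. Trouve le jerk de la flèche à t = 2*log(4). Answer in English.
To solve this, we need to take 1 derivative of our acceleration equation a(t) = 3·exp(t/2)/2. Differentiating acceleration, we get jerk: j(t) = 3·exp(t/2)/4. From the given jerk equation j(t) = 3·exp(t/2)/4, we substitute t = 2*log(4) to get j = 3.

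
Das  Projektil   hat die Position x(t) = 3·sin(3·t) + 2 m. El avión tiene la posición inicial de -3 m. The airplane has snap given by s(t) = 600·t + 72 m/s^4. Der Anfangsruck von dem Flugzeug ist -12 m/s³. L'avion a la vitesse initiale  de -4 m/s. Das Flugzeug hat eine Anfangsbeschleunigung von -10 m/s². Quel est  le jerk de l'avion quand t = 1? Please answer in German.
Wir müssen unsere Gleichung für den Snap s(t) = 600·t + 72 1-mal integrieren. Mit ∫s(t)dt und Anwendung von j(0) = -12, finden wir j(t) = 300·t^2 + 72·t - 12. Mit j(t) = 300·t^2 + 72·t - 12 und Einsetzen von t = 1, finden wir j = 360.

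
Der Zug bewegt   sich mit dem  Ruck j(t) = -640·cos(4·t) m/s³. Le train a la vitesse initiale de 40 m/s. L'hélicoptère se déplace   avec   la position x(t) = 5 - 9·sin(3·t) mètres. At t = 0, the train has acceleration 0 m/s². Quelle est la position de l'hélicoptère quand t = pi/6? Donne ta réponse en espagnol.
De la ecuación de la posición x(t) = 5 - 9·sin(3·t), sustituimos t = pi/6 para obtener x = -4.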